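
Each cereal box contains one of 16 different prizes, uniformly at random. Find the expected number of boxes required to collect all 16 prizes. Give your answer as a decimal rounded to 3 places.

54.092

After i distinct types are collected, each trial gives a new one with probability (16−i)/16, so the expected wait for the next new type is 16/(16−i).
E = 16/16 + 16/15 + 16/14 + 16/13 + 16/12 + 16/11 + 16/10 + 16/9 + 16/8 + 16/7 + 16/6 + 16/5 + 16/4 + 16/3 + 16/2 + 16/1 = 2436559/45045 ≈ 54.092.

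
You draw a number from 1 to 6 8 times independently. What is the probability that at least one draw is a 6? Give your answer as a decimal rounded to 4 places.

P(no draw is a 6) = (5/6)^8 ≈ 0.2326.
P(at least one) = 1 − 0.2326 = 0.7674.

0.7674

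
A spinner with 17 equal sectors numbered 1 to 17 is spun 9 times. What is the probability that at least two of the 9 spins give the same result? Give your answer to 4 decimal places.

P(all 9 different) = 17/17 · 16/17 · ··· · 9/17 ≈ 0.0744.
P(at least two equal) = 1 − 0.0744 = 0.9256.

0.9256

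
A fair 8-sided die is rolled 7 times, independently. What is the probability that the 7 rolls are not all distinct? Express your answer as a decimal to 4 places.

0.9808

P(all 7 different) = 8/8 · 7/8 · ··· · 2/8 ≈ 0.0192.
P(at least two equal) = 1 − 0.0192 = 0.9808.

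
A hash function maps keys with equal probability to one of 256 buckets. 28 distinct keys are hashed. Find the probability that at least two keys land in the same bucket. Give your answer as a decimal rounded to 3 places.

0.784

It's easier to compute the probability that all 28 are distinct.
P(all distinct) = 256/256 · 255/256 · ··· · 229/256 ≈ 0.216.
So the probability of at least one match is 1 − 0.216 = 0.784.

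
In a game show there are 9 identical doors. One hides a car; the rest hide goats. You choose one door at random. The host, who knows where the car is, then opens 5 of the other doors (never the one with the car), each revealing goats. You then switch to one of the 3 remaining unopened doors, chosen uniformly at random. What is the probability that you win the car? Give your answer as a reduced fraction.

Your original door holds the car with probability 1/9, so the other 8 collectively hold it with probability 8/9.
The host can always find 5 empty doors to open, so the reveals don't change that 8/9; it is now spread over the 3 remaining unopened doors.
P(win by switching) = (8/9) · (1/3) = 8/27.

8/27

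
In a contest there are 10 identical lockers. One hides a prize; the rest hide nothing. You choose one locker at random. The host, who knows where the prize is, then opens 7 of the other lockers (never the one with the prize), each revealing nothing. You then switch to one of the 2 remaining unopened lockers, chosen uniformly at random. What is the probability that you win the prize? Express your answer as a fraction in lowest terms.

Your original locker holds the prize with probability 1/10, so the other 9 collectively hold it with probability 9/10.
The host can always find 7 empty lockers to open, so the reveals don't change that 9/10; it is now spread over the 2 remaining unopened lockers.
P(win by switching) = (9/10) · (1/2) = 9/20.

9/20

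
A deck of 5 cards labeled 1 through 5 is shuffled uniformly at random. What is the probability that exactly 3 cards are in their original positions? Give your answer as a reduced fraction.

1/12

Choose which 3 of the 5 are fixed: C(5,3) = 10 ways.
The remaining 2 must have no fixed point: D(2) = 1.
P = 10·1/120 = 1/12.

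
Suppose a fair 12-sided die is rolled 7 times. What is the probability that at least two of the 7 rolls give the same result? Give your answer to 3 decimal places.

0.889

P(all 7 different) = 12/12 · 11/12 · ··· · 6/12 ≈ 0.111.
P(at least two equal) = 1 − 0.111 = 0.889.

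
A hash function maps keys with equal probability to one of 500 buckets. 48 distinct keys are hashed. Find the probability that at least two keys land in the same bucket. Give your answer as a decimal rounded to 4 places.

It's easier to compute the probability that all 48 are distinct.
P(all distinct) = 500/500 · 499/500 · ··· · 453/500 ≈ 0.0972.
So the probability of at least one match is 1 − 0.0972 = 0.9028.

0.9028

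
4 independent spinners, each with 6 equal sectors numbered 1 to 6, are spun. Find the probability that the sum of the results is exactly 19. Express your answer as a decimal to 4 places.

There are 6^4 = 1296 equally likely outcomes.
The number of ordered 4-tuples from {1,…,6} summing to 19 is 56.
P(sum = 19) = 56/1296 = 7/162 ≈ 0.0432.

0.0432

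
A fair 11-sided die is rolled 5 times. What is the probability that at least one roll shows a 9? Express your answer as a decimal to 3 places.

P(no roll shows a 9) = (10/11)^5 ≈ 0.621.
P(at least one) = 1 − 0.621 = 0.379.

0.379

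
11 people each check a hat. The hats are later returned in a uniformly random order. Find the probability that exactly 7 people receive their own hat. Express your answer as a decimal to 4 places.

Choose which 7 of the 11 are fixed: C(11,7) = 330 ways.
The remaining 4 must have no fixed point: D(4) = 9.
P = 330·9/39916800 = 1/13440 ≈ 0.0001.

0.0001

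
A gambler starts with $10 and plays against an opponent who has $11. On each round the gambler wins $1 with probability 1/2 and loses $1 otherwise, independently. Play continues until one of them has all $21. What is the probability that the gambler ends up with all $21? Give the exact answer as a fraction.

With a fair step, P(i) = ½P(i−1) + ½P(i+1) with P(0)=0, P(21)=1 has the linear solution P(i) = i/21.
P(10) = 10/21.

10/21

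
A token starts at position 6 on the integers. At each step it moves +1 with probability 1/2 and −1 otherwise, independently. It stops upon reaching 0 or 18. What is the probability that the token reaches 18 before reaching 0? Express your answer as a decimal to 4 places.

With a fair step, P(i) = ½P(i−1) + ½P(i+1) with P(0)=0, P(18)=1 has the linear solution P(i) = i/18.
P(6) = 6/18 = 1/3 ≈ 0.3333.

0.3333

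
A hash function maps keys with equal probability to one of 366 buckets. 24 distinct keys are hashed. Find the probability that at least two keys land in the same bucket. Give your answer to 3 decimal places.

It's easier to compute the probability that all 24 are distinct.
P(all distinct) = 366/366 · 365/366 · ··· · 343/366 ≈ 0.463.
So the probability of at least one match is 1 − 0.463 = 0.537.

0.537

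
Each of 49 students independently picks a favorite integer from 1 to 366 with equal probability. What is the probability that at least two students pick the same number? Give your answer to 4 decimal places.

It's easier to compute the probability that all 49 are distinct.
P(all distinct) = 366/366 · 365/366 · ··· · 318/366 ≈ 0.0346.
So the probability of at least one match is 1 − 0.0346 = 0.9654.

0.9654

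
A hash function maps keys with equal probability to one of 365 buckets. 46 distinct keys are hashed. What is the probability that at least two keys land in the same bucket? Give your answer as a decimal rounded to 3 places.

It's easier to compute the probability that all 46 are distinct.
P(all distinct) = 365/365 · 364/365 · ··· · 320/365 ≈ 0.052.
So the probability of at least one match is 1 − 0.052 = 0.948.

0.948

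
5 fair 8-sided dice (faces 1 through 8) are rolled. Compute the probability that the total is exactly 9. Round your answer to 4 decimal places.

There are 8^5 = 32768 equally likely outcomes.
The number of ordered 5-tuples from {1,…,8} summing to 9 is 70.
P(sum = 9) = 70/32768 = 35/16384 ≈ 0.0021.

0.0021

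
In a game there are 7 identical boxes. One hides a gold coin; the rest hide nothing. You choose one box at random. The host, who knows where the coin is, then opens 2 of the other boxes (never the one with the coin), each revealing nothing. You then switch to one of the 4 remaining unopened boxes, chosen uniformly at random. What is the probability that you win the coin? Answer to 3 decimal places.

Your original box holds the coin with probability 1/7, so the other 6 collectively hold it with probability 6/7.
The host can always find 2 empty boxes to open, so the reveals don't change that 6/7; it is now spread over the 4 remaining unopened boxes.
P(win by switching) = (6/7) · (1/4) = 3/14 ≈ 0.214.

0.214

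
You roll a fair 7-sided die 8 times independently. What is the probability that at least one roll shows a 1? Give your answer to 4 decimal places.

P(no roll shows a 1) = (6/7)^8 ≈ 0.2914.
P(at least one) = 1 − 0.2914 = 0.7086.

0.7086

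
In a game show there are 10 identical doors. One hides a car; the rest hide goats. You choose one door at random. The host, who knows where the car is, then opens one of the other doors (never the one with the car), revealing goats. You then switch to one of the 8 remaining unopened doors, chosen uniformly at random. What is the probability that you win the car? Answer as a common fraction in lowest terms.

Your original door holds the car with probability 1/10, so the other 9 collectively hold it with probability 9/10.
The host can always find an empty door to open, so this doesn't change that 9/10; it is now spread over the 8 remaining unopened doors.
P(win by switching) = (9/10) · (1/8) = 9/80.

9/80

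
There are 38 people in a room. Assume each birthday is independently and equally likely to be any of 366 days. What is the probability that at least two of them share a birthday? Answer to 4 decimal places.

It's easier to compute the probability that all 38 are distinct.
P(all distinct) = 366/366 · 365/366 · ··· · 329/366 ≈ 0.1367.
So the probability of at least one match is 1 − 0.1367 = 0.8633.

0.8633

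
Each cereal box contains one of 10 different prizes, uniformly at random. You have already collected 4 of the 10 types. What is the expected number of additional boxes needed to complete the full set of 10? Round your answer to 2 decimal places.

Starting from 4 distinct types, each trial gives a new one with probability (10−i)/10 when i types are held, so the wait for the next new type is 10/(10−i).
E = 10/6 + 10/5 + 10/4 + 10/3 + 10/2 + 10/1 = 49/2 ≈ 24.50.

24.50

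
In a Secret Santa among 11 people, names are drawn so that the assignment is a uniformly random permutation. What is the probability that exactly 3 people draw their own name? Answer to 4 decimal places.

Choose which 3 of the 11 are fixed: C(11,3) = 165 ways.
The remaining 8 must have no fixed point: D(8) = 14833.
P = 165·14833/39916800 = 2119/34560 ≈ 0.0613.

0.0613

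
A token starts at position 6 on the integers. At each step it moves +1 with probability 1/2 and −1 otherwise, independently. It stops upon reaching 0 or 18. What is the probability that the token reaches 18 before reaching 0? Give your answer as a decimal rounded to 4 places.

With a fair step, P(i) = ½P(i−1) + ½P(i+1) with P(0)=0, P(18)=1 has the linear solution P(i) = i/18.
P(6) = 6/18 = 1/3 ≈ 0.3333.

0.3333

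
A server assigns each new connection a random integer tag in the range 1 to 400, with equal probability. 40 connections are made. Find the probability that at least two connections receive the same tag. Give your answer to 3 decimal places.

It's easier to compute the probability that all 40 are distinct.
P(all distinct) = 400/400 · 399/400 · ··· · 361/400 ≈ 0.133.
So the probability of at least one match is 1 − 0.133 = 0.867.

0.867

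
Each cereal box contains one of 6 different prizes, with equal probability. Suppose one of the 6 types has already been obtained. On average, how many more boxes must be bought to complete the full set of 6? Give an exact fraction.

Starting from 1 distinct type, each trial gives a new one with probability (6−i)/6 when i types are held, so the wait for the next new type is 6/(6−i).
E = 6/5 + 6/4 + 6/3 + 6/2 + 6/1 = 137/10.

137/10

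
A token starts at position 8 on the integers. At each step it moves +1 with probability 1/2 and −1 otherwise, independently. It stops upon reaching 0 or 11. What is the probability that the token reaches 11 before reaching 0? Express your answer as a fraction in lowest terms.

With a fair step, P(i) = ½P(i−1) + ½P(i+1) with P(0)=0, P(11)=1 has the linear solution P(i) = i/11.
P(8) = 8/11.

8/11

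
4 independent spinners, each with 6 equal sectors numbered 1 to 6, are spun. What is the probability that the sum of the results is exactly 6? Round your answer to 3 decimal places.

There are 6^4 = 1296 equally likely outcomes.
The number of ordered 4-tuples from {1,…,6} summing to 6 is 10.
P(sum = 6) = 10/1296 = 5/648 ≈ 0.008.

0.008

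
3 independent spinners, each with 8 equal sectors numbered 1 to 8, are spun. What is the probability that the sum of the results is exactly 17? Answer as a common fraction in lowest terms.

9/128

There are 8^3 = 512 equally likely outcomes.
The number of ordered 3-tuples from {1,…,8} summing to 17 is 36.
P(sum = 17) = 36/512 = 9/128.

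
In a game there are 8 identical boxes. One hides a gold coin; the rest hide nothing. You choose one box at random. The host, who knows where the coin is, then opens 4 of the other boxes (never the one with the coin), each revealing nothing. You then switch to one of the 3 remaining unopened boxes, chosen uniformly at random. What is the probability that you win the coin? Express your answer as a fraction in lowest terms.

7/24

Your original box holds the coin with probability 1/8, so the other 7 collectively hold it with probability 7/8.
The host can always find 4 empty boxes to open, so the reveals don't change that 7/8; it is now spread over the 3 remaining unopened boxes.
P(win by switching) = (7/8) · (1/3) = 7/24.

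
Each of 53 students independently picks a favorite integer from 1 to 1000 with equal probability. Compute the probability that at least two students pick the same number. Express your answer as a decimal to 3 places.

It's easier to compute the probability that all 53 are distinct.
P(all distinct) = 1000/1000 · 999/1000 · ··· · 948/1000 ≈ 0.246.
So the probability of at least one match is 1 − 0.246 = 0.754.

0.754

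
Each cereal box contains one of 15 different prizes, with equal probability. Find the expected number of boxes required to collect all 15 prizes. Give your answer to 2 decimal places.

After i distinct types are collected, each trial gives a new one with probability (15−i)/15, so the expected wait for the next new type is 15/(15−i).
E = 15/15 + 15/14 + 15/13 + 15/12 + 15/11 + 15/10 + 15/9 + 15/8 + 15/7 + 15/6 + 15/5 + 15/4 + 15/3 + 15/2 + 15/1 = 1195757/24024 ≈ 49.77.

49.77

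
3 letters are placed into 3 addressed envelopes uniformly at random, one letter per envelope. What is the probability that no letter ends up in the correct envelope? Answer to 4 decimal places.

This is the derangement probability: permutations of 3 with no fixed point.
D(3) = 3! · (1 − 1/1! + 1/2! − ··· + (−1)^3/3!) = 2.
P = 2/6 = 1/3 ≈ 0.3333.

0.3333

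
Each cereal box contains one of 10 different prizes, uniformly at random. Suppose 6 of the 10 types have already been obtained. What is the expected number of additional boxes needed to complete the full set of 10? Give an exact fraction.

Starting from 6 distinct types, each trial gives a new one with probability (10−i)/10 when i types are held, so the wait for the next new type is 10/(10−i).
E = 10/4 + 10/3 + 10/2 + 10/1 = 125/6.

125/6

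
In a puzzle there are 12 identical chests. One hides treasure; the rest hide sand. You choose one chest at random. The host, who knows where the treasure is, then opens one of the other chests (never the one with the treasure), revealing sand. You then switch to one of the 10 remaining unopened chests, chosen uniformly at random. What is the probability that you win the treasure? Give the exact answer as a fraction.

11/120

Your original chest holds the treasure with probability 1/12, so the other 11 collectively hold it with probability 11/12.
The host can always find an empty chest to open, so this doesn't change that 11/12; it is now spread over the 10 remaining unopened chests.
P(win by switching) = (11/12) · (1/10) = 11/120.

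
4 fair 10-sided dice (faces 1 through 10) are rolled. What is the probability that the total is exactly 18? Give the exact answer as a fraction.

There are 10^4 = 10000 equally likely outcomes.
The number of ordered 4-tuples from {1,…,10} summing to 18 is 540.
P(sum = 18) = 540/10000 = 27/500.

27/500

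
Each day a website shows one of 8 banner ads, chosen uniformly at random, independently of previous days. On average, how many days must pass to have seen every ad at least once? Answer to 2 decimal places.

After i distinct types are collected, each trial gives a new one with probability (8−i)/8, so the expected wait for the next new type is 8/(8−i).
E = 8/8 + 8/7 + 8/6 + 8/5 + 8/4 + 8/3 + 8/2 + 8/1 = 761/35 ≈ 21.74.

21.74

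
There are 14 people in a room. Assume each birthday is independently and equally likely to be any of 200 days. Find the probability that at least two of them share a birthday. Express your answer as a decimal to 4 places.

It's easier to compute the probability that all 14 are distinct.
P(all distinct) = 200/200 · 199/200 · ··· · 187/200 ≈ 0.6278.
So the probability of at least one match is 1 − 0.6278 = 0.3722.

0.3722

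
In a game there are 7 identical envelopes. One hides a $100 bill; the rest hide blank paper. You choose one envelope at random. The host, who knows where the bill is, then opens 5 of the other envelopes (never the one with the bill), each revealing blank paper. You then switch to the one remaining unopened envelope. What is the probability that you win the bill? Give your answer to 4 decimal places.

Your original envelope holds the bill with probability 1/7, so the other 6 collectively hold it with probability 6/7.
The host can always find 5 empty envelopes to open, so the reveals don't change that 6/7; it is now spread over the 1 remaining unopened envelope.
P(win by switching) = (6/7) · (1/1) = 6/7 ≈ 0.8571.

0.8571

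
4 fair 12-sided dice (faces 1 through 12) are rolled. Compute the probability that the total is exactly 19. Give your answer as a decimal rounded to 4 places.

There are 12^4 = 20736 equally likely outcomes.
The number of ordered 4-tuples from {1,…,12} summing to 19 is 736.
P(sum = 19) = 736/20736 = 23/648 ≈ 0.0355.

0.0355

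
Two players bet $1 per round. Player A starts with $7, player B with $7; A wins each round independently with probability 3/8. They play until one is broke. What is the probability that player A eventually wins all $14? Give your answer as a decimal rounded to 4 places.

Let r = q/p = (5/8)/(3/8) = 5/3. The recurrence P(i) = p·P(i+1) + q·P(i−1) with P(0)=0, P(14)=1 gives P(i) = (1 − r^i)/(1 − r^14).
P(7) = (1 − (5/3)^7) / (1 − (5/3)^14) = 2187/80312 ≈ 0.0272.

0.0272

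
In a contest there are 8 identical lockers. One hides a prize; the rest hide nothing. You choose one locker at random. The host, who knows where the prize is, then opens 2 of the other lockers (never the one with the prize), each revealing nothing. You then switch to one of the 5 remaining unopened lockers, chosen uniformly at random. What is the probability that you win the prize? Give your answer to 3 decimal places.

Your original locker holds the prize with probability 1/8, so the other 7 collectively hold it with probability 7/8.
The host can always find 2 empty lockers to open, so the reveals don't change that 7/8; it is now spread over the 5 remaining unopened lockers.
P(win by switching) = (7/8) · (1/5) = 7/40 ≈ 0.175.

0.175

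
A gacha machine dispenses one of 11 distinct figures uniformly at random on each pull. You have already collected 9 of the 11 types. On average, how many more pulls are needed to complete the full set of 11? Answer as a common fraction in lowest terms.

33/2

Starting from 9 distinct types, each trial gives a new one with probability (11−i)/11 when i types are held, so the wait for the next new type is 11/(11−i).
E = 11/2 + 11/1 = 33/2.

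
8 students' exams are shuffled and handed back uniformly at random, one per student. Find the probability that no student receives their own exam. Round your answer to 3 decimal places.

0.368

This is the derangement probability: permutations of 8 with no fixed point.
D(8) = 8! · (1 − 1/1! + 1/2! − ··· + (−1)^8/8!) = 14833.
P = 14833/40320 = 2119/5760 ≈ 0.368.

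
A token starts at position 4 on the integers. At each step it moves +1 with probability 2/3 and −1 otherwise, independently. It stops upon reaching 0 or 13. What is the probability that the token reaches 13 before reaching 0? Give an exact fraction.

Let r = q/p = (1/3)/(2/3) = 1/2. The recurrence P(i) = p·P(i+1) + q·P(i−1) with P(0)=0, P(13)=1 gives P(i) = (1 − r^i)/(1 − r^13).
P(4) = (1 − (1/2)^4) / (1 − (1/2)^13) = 7680/8191.

7680/8191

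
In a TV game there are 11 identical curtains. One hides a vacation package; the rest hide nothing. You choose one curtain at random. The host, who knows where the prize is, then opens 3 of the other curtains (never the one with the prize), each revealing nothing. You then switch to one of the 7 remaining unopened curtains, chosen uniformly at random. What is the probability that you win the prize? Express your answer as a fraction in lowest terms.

10/77

Your original curtain holds the prize with probability 1/11, so the other 10 collectively hold it with probability 10/11.
The host can always find 3 empty curtains to open, so the reveals don't change that 10/11; it is now spread over the 7 remaining unopened curtains.
P(win by switching) = (10/11) · (1/7) = 10/77.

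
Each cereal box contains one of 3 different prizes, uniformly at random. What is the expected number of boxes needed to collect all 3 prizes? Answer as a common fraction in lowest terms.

After i distinct types are collected, each trial gives a new one with probability (3−i)/3, so the expected wait for the next new type is 3/(3−i).
E = 3/3 + 3/2 + 3/1 = 11/2.

11/2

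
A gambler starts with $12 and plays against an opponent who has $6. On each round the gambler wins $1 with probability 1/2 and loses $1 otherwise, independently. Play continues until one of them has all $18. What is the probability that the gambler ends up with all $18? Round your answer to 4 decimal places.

With a fair step, P(i) = ½P(i−1) + ½P(i+1) with P(0)=0, P(18)=1 has the linear solution P(i) = i/18.
P(12) = 12/18 = 2/3 ≈ 0.6667.

0.6667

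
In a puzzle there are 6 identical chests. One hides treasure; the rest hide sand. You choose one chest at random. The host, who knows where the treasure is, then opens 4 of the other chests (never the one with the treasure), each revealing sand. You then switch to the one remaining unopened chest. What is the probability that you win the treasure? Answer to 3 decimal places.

Your original chest holds the treasure with probability 1/6, so the other 5 collectively hold it with probability 5/6.
The host can always find 4 empty chests to open, so the reveals don't change that 5/6; it is now spread over the 1 remaining unopened chest.
P(win by switching) = (5/6) · (1/1) = 5/6 ≈ 0.833.

0.833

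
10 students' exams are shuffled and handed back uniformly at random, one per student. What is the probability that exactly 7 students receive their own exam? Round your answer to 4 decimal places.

Choose which 7 of the 10 are fixed: C(10,7) = 120 ways.
The remaining 3 must have no fixed point: D(3) = 2.
P = 120·2/3628800 = 1/15120 ≈ 0.0001.

0.0001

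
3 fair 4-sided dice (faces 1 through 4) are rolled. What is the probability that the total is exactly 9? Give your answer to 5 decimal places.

There are 4^3 = 64 equally likely outcomes.
The number of ordered 3-tuples from {1,…,4} summing to 9 is 10.
P(sum = 9) = 10/64 = 5/32 ≈ 0.15625.

0.15625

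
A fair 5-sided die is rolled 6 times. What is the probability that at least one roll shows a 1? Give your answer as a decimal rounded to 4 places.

0.7379

P(no roll shows a 1) = (4/5)^6 ≈ 0.2621.
P(at least one) = 1 − 0.2621 = 0.7379.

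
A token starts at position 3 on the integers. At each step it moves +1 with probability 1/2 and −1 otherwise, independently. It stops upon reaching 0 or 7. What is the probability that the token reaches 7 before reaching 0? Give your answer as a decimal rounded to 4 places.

With a fair step, P(i) = ½P(i−1) + ½P(i+1) with P(0)=0, P(7)=1 has the linear solution P(i) = i/7.
P(3) = 3/7 ≈ 0.4286.

0.4286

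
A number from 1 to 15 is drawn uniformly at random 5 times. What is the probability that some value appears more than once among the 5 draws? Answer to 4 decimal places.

0.5255

P(all 5 different) = 15/15 · 14/15 · ··· · 11/15 ≈ 0.4745.
P(at least two equal) = 1 − 0.4745 = 0.5255.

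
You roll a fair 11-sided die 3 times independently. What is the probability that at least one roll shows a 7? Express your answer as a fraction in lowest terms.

331/1331

P(no roll shows a 7) = (10/11)^3 = 1000/1331.
P(at least one) = 1 − 1000/1331 = 331/1331.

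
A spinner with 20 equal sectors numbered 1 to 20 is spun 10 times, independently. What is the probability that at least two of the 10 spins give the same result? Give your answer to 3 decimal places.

P(all 10 different) = 20/20 · 19/20 · ··· · 11/20 ≈ 0.065.
P(at least two equal) = 1 − 0.065 = 0.935.

0.935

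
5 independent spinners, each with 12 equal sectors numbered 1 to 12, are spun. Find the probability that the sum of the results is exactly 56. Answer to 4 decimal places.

There are 12^5 = 248832 equally likely outcomes.
The number of ordered 5-tuples from {1,…,12} summing to 56 is 70.
P(sum = 56) = 70/248832 = 35/124416 ≈ 0.0003.

0.0003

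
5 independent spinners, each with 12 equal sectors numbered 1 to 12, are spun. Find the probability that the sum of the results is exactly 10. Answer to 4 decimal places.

There are 12^5 = 248832 equally likely outcomes.
The number of ordered 5-tuples from {1,…,12} summing to 10 is 126.
P(sum = 10) = 126/248832 = 7/13824 ≈ 0.0005.

0.0005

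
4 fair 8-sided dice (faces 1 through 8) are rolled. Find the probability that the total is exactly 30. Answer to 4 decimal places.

0.0024

There are 8^4 = 4096 equally likely outcomes.
The number of ordered 4-tuples from {1,…,8} summing to 30 is 10.
P(sum = 30) = 10/4096 = 5/2048 ≈ 0.0024.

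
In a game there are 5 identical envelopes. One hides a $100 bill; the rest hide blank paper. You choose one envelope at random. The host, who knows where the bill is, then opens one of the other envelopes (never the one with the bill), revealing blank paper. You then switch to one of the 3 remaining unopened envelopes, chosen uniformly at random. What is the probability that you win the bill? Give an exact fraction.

Your original envelope holds the bill with probability 1/5, so the other 4 collectively hold it with probability 4/5.
The host can always find an empty envelope to open, so this doesn't change that 4/5; it is now spread over the 3 remaining unopened envelopes.
P(win by switching) = (4/5) · (1/3) = 4/15.

4/15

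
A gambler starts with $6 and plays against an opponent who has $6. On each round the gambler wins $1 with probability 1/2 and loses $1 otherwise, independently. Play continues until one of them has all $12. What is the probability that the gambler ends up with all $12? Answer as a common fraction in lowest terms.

With a fair step, P(i) = ½P(i−1) + ½P(i+1) with P(0)=0, P(12)=1 has the linear solution P(i) = i/12.
P(6) = 6/12 = 1/2.

1/2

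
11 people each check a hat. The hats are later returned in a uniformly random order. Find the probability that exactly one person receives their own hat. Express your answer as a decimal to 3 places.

Choose which one is fixed: C(11,1) = 11 ways.
The remaining 10 must have no fixed point: D(10) = 1334961.
P = 11·1334961/39916800 = 16481/44800 ≈ 0.368.

0.368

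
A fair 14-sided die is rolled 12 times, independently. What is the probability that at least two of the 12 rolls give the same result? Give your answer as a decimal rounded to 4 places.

0.9992

P(all 12 different) = 14/14 · 13/14 · ··· · 3/14 ≈ 0.0008.
P(at least two equal) = 1 − 0.0008 = 0.9992.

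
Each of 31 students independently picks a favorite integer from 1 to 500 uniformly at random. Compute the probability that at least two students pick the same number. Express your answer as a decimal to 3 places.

It's easier to compute the probability that all 31 are distinct.
P(all distinct) = 500/500 · 499/500 · ··· · 470/500 ≈ 0.387.
So the probability of at least one match is 1 − 0.387 = 0.613.

0.613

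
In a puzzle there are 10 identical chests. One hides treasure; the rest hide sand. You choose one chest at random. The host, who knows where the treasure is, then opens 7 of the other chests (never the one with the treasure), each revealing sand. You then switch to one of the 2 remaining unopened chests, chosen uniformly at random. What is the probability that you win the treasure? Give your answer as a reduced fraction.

9/20

Your original chest holds the treasure with probability 1/10, so the other 9 collectively hold it with probability 9/10.
The host can always find 7 empty chests to open, so the reveals don't change that 9/10; it is now spread over the 2 remaining unopened chests.
P(win by switching) = (9/10) · (1/2) = 9/20.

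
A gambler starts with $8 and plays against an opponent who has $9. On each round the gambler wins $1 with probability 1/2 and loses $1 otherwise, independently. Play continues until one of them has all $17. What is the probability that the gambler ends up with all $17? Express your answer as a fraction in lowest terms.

With a fair step, P(i) = ½P(i−1) + ½P(i+1) with P(0)=0, P(17)=1 has the linear solution P(i) = i/17.
P(8) = 8/17.

8/17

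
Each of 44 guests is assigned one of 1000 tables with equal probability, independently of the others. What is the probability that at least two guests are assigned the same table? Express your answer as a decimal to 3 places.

0.617

It's easier to compute the probability that all 44 are distinct.
P(all distinct) = 1000/1000 · 999/1000 · ··· · 957/1000 ≈ 0.383.
So the probability of at least one match is 1 − 0.383 = 0.617.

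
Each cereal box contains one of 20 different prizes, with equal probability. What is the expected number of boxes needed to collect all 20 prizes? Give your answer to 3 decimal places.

71.955

After i distinct types are collected, each trial gives a new one with probability (20−i)/20, so the expected wait for the next new type is 20/(20−i).
E = 20/20 + 20/19 + 20/18 + 20/17 + 20/16 + 20/15 + 20/14 + 20/13 + 20/12 + 20/11 + 20/10 + 20/9 + 20/8 + 20/7 + 20/6 + 20/5 + 20/4 + 20/3 + 20/2 + 20/1 = 279175675/3879876 ≈ 71.955.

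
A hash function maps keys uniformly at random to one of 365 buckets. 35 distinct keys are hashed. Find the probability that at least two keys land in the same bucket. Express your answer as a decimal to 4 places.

It's easier to compute the probability that all 35 are distinct.
P(all distinct) = 365/365 · 364/365 · ··· · 331/365 ≈ 0.1856.
So the probability of at least one match is 1 − 0.1856 = 0.8144.

0.8144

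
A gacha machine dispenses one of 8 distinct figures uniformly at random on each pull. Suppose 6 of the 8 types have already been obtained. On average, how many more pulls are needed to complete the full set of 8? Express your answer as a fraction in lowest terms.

12

Starting from 6 distinct types, each trial gives a new one with probability (8−i)/8 when i types are held, so the wait for the next new type is 8/(8−i).
E = 8/2 + 8/1 = 12.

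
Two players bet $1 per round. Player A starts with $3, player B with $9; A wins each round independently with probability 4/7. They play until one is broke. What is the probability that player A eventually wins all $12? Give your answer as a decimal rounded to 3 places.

Let r = q/p = (3/7)/(4/7) = 3/4. The recurrence P(i) = p·P(i+1) + q·P(i−1) with P(0)=0, P(12)=1 gives P(i) = (1 − r^i)/(1 − r^12).
P(3) = (1 − (3/4)^3) / (1 − (3/4)^12) = 262144/439075 ≈ 0.597.

0.597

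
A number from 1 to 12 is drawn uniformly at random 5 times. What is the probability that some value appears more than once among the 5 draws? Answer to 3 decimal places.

P(all 5 different) = 12/12 · 11/12 · ··· · 8/12 ≈ 0.382.
P(at least two equal) = 1 − 0.382 = 0.618.

0.618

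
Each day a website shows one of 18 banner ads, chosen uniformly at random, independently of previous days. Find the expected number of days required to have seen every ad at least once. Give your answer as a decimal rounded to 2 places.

After i distinct types are collected, each trial gives a new one with probability (18−i)/18, so the expected wait for the next new type is 18/(18−i).
E = 18/18 + 18/17 + 18/16 + 18/15 + 18/14 + 18/13 + 18/12 + 18/11 + 18/10 + 18/9 + 18/8 + 18/7 + 18/6 + 18/5 + 18/4 + 18/3 + 18/2 + 18/1 = 42822903/680680 ≈ 62.91.

62.91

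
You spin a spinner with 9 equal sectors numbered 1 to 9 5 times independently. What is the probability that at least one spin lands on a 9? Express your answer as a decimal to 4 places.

0.4451

P(no spin lands on a 9) = (8/9)^5 ≈ 0.5549.
P(at least one) = 1 − 0.5549 = 0.4451.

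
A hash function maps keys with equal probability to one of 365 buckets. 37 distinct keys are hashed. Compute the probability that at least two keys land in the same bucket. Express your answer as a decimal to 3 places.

0.849

It's easier to compute the probability that all 37 are distinct.
P(all distinct) = 365/365 · 364/365 · ··· · 329/365 ≈ 0.151.
So the probability of at least one match is 1 − 0.151 = 0.849.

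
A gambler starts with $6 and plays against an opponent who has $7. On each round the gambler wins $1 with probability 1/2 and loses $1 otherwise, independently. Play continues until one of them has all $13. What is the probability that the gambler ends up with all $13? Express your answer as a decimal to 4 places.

0.4615

With a fair step, P(i) = ½P(i−1) + ½P(i+1) with P(0)=0, P(13)=1 has the linear solution P(i) = i/13.
P(6) = 6/13 ≈ 0.4615.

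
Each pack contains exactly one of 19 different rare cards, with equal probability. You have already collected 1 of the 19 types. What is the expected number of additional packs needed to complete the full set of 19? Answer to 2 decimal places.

Starting from 1 distinct type, each trial gives a new one with probability (19−i)/19 when i types are held, so the wait for the next new type is 19/(19−i).
E = 19/18 + 19/17 + 19/16 + 19/15 + 19/14 + 19/13 + 19/12 + 19/11 + 19/10 + 19/9 + 19/8 + 19/7 + 19/6 + 19/5 + 19/4 + 19/3 + 19/2 + 19/1 = 271211719/4084080 ≈ 66.41.

66.41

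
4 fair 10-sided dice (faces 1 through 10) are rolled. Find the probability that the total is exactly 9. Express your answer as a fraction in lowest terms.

7/1250

There are 10^4 = 10000 equally likely outcomes.
The number of ordered 4-tuples from {1,…,10} summing to 9 is 56.
P(sum = 9) = 56/10000 = 7/1250.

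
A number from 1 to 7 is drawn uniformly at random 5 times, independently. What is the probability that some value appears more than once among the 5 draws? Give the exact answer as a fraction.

P(all 5 different) = 7/7 · 6/7 · ··· · 3/7 = 360/2401.
P(at least two equal) = 1 − 360/2401 = 2041/2401.

2041/2401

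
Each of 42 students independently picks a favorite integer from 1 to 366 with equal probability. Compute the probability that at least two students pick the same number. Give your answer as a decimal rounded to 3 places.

0.913

It's easier to compute the probability that all 42 are distinct.
P(all distinct) = 366/366 · 365/366 · ··· · 325/366 ≈ 0.087.
So the probability of at least one match is 1 − 0.087 = 0.913.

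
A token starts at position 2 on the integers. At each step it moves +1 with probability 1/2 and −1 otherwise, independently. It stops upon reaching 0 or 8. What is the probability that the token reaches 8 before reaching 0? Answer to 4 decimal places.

With a fair step, P(i) = ½P(i−1) + ½P(i+1) with P(0)=0, P(8)=1 has the linear solution P(i) = i/8.
P(2) = 2/8 = 1/4 ≈ 0.2500.

0.2500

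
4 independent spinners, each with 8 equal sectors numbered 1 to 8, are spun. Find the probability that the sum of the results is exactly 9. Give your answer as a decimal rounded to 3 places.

0.014

There are 8^4 = 4096 equally likely outcomes.
The number of ordered 4-tuples from {1,…,8} summing to 9 is 56.
P(sum = 9) = 56/4096 = 7/512 ≈ 0.014.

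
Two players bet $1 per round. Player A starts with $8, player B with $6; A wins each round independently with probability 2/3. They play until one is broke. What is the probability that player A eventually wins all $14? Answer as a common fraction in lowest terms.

Let r = q/p = (1/3)/(2/3) = 1/2. The recurrence P(i) = p·P(i+1) + q·P(i−1) with P(0)=0, P(14)=1 gives P(i) = (1 − r^i)/(1 − r^14).
P(8) = (1 − (1/2)^8) / (1 − (1/2)^14) = 5440/5461.

5440/5461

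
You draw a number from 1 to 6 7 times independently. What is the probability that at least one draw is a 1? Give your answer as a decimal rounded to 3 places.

0.721

P(no draw is a 1) = (5/6)^7 ≈ 0.279.
P(at least one) = 1 − 0.279 = 0.721.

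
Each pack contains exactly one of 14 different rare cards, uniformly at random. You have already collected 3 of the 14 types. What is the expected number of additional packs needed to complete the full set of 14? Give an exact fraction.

Starting from 3 distinct types, each trial gives a new one with probability (14−i)/14 when i types are held, so the wait for the next new type is 14/(14−i).
E = 14/11 + 14/10 + 14/9 + 14/8 + 14/7 + 14/6 + 14/5 + 14/4 + 14/3 + 14/2 + 14/1 = 83711/1980.

83711/1980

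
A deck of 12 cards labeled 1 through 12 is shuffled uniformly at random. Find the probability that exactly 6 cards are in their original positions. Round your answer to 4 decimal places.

0.0005

Choose which 6 of the 12 are fixed: C(12,6) = 924 ways.
The remaining 6 must have no fixed point: D(6) = 265.
P = 924·265/479001600 = 53/103680 ≈ 0.0005.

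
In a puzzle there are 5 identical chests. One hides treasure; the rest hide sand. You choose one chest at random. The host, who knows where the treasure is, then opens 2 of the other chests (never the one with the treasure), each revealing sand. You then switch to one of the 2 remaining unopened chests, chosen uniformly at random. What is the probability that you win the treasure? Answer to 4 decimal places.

Your original chest holds the treasure with probability 1/5, so the other 4 collectively hold it with probability 4/5.
The host can always find 2 empty chests to open, so the reveals don't change that 4/5; it is now spread over the 2 remaining unopened chests.
P(win by switching) = (4/5) · (1/2) = 2/5 ≈ 0.4000.

0.4000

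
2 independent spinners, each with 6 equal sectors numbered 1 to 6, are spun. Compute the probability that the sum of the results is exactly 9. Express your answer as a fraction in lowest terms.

1/9

There are 6^2 = 36 equally likely outcomes.
The number of ordered 2-tuples from {1,…,6} summing to 9 is 4.
P(sum = 9) = 4/36 = 1/9.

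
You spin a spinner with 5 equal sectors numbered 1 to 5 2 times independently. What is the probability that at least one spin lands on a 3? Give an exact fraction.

P(no spin lands on a 3) = (4/5)^2 = 16/25.
P(at least one) = 1 − 16/25 = 9/25.

9/25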